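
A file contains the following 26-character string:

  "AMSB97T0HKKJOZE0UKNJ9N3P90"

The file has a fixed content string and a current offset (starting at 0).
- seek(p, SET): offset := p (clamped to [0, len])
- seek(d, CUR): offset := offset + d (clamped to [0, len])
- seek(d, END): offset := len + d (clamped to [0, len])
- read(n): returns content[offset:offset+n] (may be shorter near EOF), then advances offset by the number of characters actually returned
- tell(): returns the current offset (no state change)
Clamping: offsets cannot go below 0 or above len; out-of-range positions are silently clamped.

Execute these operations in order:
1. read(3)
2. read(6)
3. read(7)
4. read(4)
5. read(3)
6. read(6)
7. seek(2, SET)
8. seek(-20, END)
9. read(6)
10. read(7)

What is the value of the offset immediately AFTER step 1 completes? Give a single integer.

Answer: 3

Derivation:
After 1 (read(3)): returned 'AMS', offset=3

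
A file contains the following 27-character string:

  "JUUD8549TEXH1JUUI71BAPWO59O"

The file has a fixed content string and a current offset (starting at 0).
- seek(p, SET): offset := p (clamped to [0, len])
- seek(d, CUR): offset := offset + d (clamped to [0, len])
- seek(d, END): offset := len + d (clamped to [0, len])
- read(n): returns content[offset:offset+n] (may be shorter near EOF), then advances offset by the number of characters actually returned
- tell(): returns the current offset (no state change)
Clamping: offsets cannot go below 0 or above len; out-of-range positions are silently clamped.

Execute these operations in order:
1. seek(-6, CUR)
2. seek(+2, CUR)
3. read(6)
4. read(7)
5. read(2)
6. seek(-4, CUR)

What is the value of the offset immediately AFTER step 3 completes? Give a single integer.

After 1 (seek(-6, CUR)): offset=0
After 2 (seek(+2, CUR)): offset=2
After 3 (read(6)): returned 'UD8549', offset=8

Answer: 8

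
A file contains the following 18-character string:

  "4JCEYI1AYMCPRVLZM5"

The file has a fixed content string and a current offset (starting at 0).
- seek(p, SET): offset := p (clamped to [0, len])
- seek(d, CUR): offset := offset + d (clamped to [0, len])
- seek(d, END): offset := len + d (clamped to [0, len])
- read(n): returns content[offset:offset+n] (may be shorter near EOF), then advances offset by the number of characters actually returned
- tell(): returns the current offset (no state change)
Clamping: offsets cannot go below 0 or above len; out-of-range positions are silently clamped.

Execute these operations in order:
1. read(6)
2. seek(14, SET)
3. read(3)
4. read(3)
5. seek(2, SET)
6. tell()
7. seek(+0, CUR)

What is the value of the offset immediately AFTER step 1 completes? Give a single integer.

Answer: 6

Derivation:
After 1 (read(6)): returned '4JCEYI', offset=6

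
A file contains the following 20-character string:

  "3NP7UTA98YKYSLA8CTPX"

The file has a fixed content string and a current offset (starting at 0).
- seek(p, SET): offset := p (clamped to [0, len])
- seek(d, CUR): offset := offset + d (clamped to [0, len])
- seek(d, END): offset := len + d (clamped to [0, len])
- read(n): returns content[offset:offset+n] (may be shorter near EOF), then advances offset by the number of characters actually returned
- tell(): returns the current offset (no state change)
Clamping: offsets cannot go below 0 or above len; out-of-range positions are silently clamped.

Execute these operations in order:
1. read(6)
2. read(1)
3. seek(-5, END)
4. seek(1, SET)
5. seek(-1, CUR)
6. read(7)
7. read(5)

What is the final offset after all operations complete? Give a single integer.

Answer: 12

Derivation:
After 1 (read(6)): returned '3NP7UT', offset=6
After 2 (read(1)): returned 'A', offset=7
After 3 (seek(-5, END)): offset=15
After 4 (seek(1, SET)): offset=1
After 5 (seek(-1, CUR)): offset=0
After 6 (read(7)): returned '3NP7UTA', offset=7
After 7 (read(5)): returned '98YKY', offset=12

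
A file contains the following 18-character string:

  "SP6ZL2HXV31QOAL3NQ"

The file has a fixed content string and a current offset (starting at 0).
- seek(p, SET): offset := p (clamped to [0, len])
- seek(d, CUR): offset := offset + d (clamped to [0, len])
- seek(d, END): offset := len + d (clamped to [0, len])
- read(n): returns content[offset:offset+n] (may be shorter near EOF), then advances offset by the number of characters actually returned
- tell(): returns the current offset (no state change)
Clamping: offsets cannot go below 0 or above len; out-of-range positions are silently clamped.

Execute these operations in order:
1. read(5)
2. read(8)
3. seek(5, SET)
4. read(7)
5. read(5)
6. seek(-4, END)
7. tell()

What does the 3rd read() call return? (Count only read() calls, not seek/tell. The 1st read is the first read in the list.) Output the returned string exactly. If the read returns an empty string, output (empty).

After 1 (read(5)): returned 'SP6ZL', offset=5
After 2 (read(8)): returned '2HXV31QO', offset=13
After 3 (seek(5, SET)): offset=5
After 4 (read(7)): returned '2HXV31Q', offset=12
After 5 (read(5)): returned 'OAL3N', offset=17
After 6 (seek(-4, END)): offset=14
After 7 (tell()): offset=14

Answer: 2HXV31Q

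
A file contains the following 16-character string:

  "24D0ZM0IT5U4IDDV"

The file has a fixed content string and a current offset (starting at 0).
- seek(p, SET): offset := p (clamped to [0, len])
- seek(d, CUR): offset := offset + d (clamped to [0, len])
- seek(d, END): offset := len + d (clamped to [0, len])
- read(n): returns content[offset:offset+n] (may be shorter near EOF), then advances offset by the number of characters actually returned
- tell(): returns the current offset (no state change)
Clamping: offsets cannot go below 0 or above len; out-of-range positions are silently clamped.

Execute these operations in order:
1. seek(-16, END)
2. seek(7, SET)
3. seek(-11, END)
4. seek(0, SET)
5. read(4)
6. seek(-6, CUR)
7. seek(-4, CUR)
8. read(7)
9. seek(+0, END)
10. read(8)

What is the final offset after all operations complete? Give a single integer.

After 1 (seek(-16, END)): offset=0
After 2 (seek(7, SET)): offset=7
After 3 (seek(-11, END)): offset=5
After 4 (seek(0, SET)): offset=0
After 5 (read(4)): returned '24D0', offset=4
After 6 (seek(-6, CUR)): offset=0
After 7 (seek(-4, CUR)): offset=0
After 8 (read(7)): returned '24D0ZM0', offset=7
After 9 (seek(+0, END)): offset=16
After 10 (read(8)): returned '', offset=16

Answer: 16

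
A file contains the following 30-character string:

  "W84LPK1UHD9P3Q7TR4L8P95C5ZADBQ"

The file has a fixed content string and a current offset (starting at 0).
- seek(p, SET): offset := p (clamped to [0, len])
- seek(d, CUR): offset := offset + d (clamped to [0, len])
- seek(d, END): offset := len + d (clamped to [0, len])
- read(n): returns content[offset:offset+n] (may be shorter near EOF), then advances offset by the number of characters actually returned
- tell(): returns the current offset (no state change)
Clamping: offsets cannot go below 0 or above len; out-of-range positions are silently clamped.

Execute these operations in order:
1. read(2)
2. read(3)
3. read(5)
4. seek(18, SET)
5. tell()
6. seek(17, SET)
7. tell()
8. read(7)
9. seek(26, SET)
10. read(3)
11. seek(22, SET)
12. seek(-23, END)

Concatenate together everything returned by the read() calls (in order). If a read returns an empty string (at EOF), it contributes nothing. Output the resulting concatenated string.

Answer: W84LPK1UHD4L8P95CADB

Derivation:
After 1 (read(2)): returned 'W8', offset=2
After 2 (read(3)): returned '4LP', offset=5
After 3 (read(5)): returned 'K1UHD', offset=10
After 4 (seek(18, SET)): offset=18
After 5 (tell()): offset=18
After 6 (seek(17, SET)): offset=17
After 7 (tell()): offset=17
After 8 (read(7)): returned '4L8P95C', offset=24
After 9 (seek(26, SET)): offset=26
After 10 (read(3)): returned 'ADB', offset=29
After 11 (seek(22, SET)): offset=22
After 12 (seek(-23, END)): offset=7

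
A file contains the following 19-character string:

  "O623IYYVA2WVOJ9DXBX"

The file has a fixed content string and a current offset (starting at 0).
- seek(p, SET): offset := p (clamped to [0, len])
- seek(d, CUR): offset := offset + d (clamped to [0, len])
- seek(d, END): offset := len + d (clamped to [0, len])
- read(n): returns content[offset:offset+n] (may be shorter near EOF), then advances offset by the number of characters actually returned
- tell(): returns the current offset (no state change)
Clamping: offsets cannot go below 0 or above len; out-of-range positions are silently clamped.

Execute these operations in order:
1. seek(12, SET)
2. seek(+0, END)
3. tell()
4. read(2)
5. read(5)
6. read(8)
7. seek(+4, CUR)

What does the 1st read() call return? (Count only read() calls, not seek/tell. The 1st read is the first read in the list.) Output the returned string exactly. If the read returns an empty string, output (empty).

Answer: (empty)

Derivation:
After 1 (seek(12, SET)): offset=12
After 2 (seek(+0, END)): offset=19
After 3 (tell()): offset=19
After 4 (read(2)): returned '', offset=19
After 5 (read(5)): returned '', offset=19
After 6 (read(8)): returned '', offset=19
After 7 (seek(+4, CUR)): offset=19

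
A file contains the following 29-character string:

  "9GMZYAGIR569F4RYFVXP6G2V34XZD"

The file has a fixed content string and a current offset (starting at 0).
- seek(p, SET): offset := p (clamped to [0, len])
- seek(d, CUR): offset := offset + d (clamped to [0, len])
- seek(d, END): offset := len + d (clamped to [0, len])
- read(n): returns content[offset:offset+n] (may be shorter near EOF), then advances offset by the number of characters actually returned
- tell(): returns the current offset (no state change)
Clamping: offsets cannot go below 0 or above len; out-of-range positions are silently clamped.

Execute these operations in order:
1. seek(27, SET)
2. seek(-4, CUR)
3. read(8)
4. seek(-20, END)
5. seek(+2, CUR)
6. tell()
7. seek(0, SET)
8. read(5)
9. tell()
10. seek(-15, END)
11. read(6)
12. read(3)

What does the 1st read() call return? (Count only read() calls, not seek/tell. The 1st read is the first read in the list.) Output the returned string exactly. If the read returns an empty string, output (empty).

Answer: V34XZD

Derivation:
After 1 (seek(27, SET)): offset=27
After 2 (seek(-4, CUR)): offset=23
After 3 (read(8)): returned 'V34XZD', offset=29
After 4 (seek(-20, END)): offset=9
After 5 (seek(+2, CUR)): offset=11
After 6 (tell()): offset=11
After 7 (seek(0, SET)): offset=0
After 8 (read(5)): returned '9GMZY', offset=5
After 9 (tell()): offset=5
After 10 (seek(-15, END)): offset=14
After 11 (read(6)): returned 'RYFVXP', offset=20
After 12 (read(3)): returned '6G2', offset=23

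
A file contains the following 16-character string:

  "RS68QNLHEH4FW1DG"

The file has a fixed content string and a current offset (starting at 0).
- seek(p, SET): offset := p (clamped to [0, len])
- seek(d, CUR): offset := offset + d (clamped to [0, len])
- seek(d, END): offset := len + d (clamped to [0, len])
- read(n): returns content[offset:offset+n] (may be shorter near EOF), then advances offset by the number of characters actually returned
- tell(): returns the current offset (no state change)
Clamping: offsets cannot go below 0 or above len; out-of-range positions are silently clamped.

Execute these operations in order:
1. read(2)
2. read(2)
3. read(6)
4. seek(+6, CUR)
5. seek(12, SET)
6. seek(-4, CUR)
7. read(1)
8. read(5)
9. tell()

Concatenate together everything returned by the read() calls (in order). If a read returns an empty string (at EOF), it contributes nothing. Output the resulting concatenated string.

Answer: RS68QNLHEHEH4FW1

Derivation:
After 1 (read(2)): returned 'RS', offset=2
After 2 (read(2)): returned '68', offset=4
After 3 (read(6)): returned 'QNLHEH', offset=10
After 4 (seek(+6, CUR)): offset=16
After 5 (seek(12, SET)): offset=12
After 6 (seek(-4, CUR)): offset=8
After 7 (read(1)): returned 'E', offset=9
After 8 (read(5)): returned 'H4FW1', offset=14
After 9 (tell()): offset=14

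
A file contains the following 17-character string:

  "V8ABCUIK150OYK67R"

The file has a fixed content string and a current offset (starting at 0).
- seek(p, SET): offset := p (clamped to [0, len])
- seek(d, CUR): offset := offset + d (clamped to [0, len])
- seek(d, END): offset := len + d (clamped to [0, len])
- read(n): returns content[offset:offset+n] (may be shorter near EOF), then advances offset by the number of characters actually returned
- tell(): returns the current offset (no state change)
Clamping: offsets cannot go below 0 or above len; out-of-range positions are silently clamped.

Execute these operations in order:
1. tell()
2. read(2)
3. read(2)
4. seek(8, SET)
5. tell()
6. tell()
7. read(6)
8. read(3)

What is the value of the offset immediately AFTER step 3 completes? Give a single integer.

Answer: 4

Derivation:
After 1 (tell()): offset=0
After 2 (read(2)): returned 'V8', offset=2
After 3 (read(2)): returned 'AB', offset=4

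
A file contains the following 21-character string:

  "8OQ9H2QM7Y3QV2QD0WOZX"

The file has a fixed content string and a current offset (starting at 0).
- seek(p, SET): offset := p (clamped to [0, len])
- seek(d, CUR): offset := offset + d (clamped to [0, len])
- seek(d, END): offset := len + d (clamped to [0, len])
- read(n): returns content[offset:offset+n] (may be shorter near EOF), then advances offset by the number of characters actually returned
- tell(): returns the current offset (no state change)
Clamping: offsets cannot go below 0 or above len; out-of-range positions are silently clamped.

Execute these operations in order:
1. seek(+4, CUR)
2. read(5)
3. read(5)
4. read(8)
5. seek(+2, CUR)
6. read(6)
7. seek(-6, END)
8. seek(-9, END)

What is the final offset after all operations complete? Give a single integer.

After 1 (seek(+4, CUR)): offset=4
After 2 (read(5)): returned 'H2QM7', offset=9
After 3 (read(5)): returned 'Y3QV2', offset=14
After 4 (read(8)): returned 'QD0WOZX', offset=21
After 5 (seek(+2, CUR)): offset=21
After 6 (read(6)): returned '', offset=21
After 7 (seek(-6, END)): offset=15
After 8 (seek(-9, END)): offset=12

Answer: 12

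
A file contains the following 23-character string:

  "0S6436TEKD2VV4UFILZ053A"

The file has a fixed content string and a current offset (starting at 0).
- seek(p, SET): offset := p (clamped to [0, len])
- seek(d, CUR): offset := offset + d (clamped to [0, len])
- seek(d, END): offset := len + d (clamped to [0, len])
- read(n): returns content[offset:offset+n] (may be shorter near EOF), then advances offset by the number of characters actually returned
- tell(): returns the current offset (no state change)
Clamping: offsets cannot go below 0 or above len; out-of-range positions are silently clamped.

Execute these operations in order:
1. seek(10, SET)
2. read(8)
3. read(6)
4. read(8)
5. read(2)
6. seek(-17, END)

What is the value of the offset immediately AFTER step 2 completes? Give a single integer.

After 1 (seek(10, SET)): offset=10
After 2 (read(8)): returned '2VV4UFIL', offset=18

Answer: 18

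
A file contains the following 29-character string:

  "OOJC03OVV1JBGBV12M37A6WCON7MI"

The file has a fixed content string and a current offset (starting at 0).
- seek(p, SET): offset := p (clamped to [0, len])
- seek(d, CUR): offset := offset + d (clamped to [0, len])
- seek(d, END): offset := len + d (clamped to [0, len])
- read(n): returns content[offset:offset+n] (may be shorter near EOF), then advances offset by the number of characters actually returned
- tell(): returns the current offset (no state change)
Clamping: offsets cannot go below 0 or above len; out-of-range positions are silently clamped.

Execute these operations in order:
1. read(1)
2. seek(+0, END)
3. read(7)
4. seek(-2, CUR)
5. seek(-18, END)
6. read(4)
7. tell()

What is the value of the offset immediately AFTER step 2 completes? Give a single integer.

Answer: 29

Derivation:
After 1 (read(1)): returned 'O', offset=1
After 2 (seek(+0, END)): offset=29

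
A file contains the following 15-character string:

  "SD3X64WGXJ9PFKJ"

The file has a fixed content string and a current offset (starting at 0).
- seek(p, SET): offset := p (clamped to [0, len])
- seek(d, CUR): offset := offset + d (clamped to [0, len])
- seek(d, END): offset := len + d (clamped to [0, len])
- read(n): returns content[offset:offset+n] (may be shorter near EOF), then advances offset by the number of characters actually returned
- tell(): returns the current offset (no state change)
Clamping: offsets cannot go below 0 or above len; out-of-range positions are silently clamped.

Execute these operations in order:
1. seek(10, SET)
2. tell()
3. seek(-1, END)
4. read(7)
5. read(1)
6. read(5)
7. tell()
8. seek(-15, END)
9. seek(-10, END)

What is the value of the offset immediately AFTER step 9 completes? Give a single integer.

After 1 (seek(10, SET)): offset=10
After 2 (tell()): offset=10
After 3 (seek(-1, END)): offset=14
After 4 (read(7)): returned 'J', offset=15
After 5 (read(1)): returned '', offset=15
After 6 (read(5)): returned '', offset=15
After 7 (tell()): offset=15
After 8 (seek(-15, END)): offset=0
After 9 (seek(-10, END)): offset=5

Answer: 5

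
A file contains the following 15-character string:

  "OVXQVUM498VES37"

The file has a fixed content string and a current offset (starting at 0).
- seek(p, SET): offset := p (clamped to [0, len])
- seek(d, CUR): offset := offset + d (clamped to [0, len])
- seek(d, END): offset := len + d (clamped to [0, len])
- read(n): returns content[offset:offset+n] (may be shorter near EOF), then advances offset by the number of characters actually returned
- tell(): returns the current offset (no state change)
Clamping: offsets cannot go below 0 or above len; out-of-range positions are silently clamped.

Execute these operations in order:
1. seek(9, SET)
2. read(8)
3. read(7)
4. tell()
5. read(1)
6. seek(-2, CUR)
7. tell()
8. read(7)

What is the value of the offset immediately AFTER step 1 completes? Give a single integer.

After 1 (seek(9, SET)): offset=9

Answer: 9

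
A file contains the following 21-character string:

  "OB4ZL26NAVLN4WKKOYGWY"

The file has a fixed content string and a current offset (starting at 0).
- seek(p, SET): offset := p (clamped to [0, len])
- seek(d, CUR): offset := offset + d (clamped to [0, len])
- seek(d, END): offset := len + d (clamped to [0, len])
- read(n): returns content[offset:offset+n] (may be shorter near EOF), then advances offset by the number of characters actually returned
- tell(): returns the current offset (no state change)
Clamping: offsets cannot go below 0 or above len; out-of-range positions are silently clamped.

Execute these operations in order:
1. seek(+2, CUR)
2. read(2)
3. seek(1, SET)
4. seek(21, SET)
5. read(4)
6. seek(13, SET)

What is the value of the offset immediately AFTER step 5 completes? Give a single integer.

Answer: 21

Derivation:
After 1 (seek(+2, CUR)): offset=2
After 2 (read(2)): returned '4Z', offset=4
After 3 (seek(1, SET)): offset=1
After 4 (seek(21, SET)): offset=21
After 5 (read(4)): returned '', offset=21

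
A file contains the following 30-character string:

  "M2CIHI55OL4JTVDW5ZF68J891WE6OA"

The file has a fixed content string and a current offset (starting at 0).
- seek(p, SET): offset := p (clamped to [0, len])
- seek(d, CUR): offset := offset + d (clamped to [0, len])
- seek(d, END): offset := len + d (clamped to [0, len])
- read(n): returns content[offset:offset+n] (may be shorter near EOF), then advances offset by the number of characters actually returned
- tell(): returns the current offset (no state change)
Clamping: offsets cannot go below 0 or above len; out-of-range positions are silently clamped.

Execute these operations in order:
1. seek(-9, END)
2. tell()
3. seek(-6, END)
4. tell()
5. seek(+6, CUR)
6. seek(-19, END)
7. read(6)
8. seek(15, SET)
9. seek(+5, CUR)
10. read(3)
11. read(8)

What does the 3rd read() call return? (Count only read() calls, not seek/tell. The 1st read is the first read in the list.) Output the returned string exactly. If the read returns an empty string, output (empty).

After 1 (seek(-9, END)): offset=21
After 2 (tell()): offset=21
After 3 (seek(-6, END)): offset=24
After 4 (tell()): offset=24
After 5 (seek(+6, CUR)): offset=30
After 6 (seek(-19, END)): offset=11
After 7 (read(6)): returned 'JTVDW5', offset=17
After 8 (seek(15, SET)): offset=15
After 9 (seek(+5, CUR)): offset=20
After 10 (read(3)): returned '8J8', offset=23
After 11 (read(8)): returned '91WE6OA', offset=30

Answer: 91WE6OA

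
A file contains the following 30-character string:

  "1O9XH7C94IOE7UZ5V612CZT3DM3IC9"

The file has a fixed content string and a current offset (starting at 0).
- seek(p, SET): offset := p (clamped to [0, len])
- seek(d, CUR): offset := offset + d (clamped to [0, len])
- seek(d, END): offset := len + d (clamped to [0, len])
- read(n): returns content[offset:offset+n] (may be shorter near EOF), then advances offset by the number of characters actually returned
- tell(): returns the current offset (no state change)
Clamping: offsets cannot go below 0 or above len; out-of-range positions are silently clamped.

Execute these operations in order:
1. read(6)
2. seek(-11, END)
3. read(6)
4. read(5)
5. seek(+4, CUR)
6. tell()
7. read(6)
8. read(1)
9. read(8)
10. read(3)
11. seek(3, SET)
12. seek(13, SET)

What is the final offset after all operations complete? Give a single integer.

Answer: 13

Derivation:
After 1 (read(6)): returned '1O9XH7', offset=6
After 2 (seek(-11, END)): offset=19
After 3 (read(6)): returned '2CZT3D', offset=25
After 4 (read(5)): returned 'M3IC9', offset=30
After 5 (seek(+4, CUR)): offset=30
After 6 (tell()): offset=30
After 7 (read(6)): returned '', offset=30
After 8 (read(1)): returned '', offset=30
After 9 (read(8)): returned '', offset=30
After 10 (read(3)): returned '', offset=30
After 11 (seek(3, SET)): offset=3
After 12 (seek(13, SET)): offset=13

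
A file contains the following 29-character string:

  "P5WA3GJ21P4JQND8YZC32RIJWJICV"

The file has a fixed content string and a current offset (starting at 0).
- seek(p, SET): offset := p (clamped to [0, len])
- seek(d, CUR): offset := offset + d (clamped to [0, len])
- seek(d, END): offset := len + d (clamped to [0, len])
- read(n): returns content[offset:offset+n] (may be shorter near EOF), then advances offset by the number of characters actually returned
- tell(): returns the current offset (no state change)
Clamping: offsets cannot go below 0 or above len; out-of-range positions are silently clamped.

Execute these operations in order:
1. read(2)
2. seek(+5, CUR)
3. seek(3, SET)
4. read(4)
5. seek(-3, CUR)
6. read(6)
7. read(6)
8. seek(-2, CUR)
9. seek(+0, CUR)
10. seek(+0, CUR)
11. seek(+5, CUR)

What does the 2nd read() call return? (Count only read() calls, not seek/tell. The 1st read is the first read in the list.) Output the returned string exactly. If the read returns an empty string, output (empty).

After 1 (read(2)): returned 'P5', offset=2
After 2 (seek(+5, CUR)): offset=7
After 3 (seek(3, SET)): offset=3
After 4 (read(4)): returned 'A3GJ', offset=7
After 5 (seek(-3, CUR)): offset=4
After 6 (read(6)): returned '3GJ21P', offset=10
After 7 (read(6)): returned '4JQND8', offset=16
After 8 (seek(-2, CUR)): offset=14
After 9 (seek(+0, CUR)): offset=14
After 10 (seek(+0, CUR)): offset=14
After 11 (seek(+5, CUR)): offset=19

Answer: A3GJ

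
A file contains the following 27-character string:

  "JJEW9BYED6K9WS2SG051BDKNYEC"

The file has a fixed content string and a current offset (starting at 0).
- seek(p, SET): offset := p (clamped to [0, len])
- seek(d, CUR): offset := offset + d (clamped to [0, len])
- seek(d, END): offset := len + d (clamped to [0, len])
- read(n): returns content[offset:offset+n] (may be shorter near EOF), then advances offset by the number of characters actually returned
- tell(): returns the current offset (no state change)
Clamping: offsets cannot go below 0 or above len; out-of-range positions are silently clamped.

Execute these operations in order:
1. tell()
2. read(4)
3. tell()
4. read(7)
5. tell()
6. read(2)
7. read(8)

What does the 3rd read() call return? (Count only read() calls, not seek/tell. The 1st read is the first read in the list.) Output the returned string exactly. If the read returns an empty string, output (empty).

Answer: 9W

Derivation:
After 1 (tell()): offset=0
After 2 (read(4)): returned 'JJEW', offset=4
After 3 (tell()): offset=4
After 4 (read(7)): returned '9BYED6K', offset=11
After 5 (tell()): offset=11
After 6 (read(2)): returned '9W', offset=13
After 7 (read(8)): returned 'S2SG051B', offset=21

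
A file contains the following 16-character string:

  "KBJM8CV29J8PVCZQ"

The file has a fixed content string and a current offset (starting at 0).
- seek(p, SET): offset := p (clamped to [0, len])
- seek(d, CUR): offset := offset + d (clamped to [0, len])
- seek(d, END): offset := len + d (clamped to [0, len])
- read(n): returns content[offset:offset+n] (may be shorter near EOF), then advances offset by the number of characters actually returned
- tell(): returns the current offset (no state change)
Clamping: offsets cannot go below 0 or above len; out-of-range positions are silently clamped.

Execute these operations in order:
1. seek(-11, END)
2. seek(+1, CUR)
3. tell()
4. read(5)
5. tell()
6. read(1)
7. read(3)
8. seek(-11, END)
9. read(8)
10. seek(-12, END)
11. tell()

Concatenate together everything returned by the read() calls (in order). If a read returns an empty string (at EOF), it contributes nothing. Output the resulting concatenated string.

After 1 (seek(-11, END)): offset=5
After 2 (seek(+1, CUR)): offset=6
After 3 (tell()): offset=6
After 4 (read(5)): returned 'V29J8', offset=11
After 5 (tell()): offset=11
After 6 (read(1)): returned 'P', offset=12
After 7 (read(3)): returned 'VCZ', offset=15
After 8 (seek(-11, END)): offset=5
After 9 (read(8)): returned 'CV29J8PV', offset=13
After 10 (seek(-12, END)): offset=4
After 11 (tell()): offset=4

Answer: V29J8PVCZCV29J8PV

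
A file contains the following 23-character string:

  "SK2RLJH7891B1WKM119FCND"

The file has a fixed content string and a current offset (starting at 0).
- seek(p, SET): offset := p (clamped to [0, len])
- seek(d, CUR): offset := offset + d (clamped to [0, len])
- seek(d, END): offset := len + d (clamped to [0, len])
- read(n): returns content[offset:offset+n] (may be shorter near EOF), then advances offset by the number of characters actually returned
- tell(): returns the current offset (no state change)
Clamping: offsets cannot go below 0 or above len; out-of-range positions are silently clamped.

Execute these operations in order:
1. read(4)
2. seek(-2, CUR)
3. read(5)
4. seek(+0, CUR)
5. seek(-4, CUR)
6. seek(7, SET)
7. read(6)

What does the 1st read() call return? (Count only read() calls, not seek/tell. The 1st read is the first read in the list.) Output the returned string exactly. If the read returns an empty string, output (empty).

Answer: SK2R

Derivation:
After 1 (read(4)): returned 'SK2R', offset=4
After 2 (seek(-2, CUR)): offset=2
After 3 (read(5)): returned '2RLJH', offset=7
After 4 (seek(+0, CUR)): offset=7
After 5 (seek(-4, CUR)): offset=3
After 6 (seek(7, SET)): offset=7
After 7 (read(6)): returned '7891B1', offset=13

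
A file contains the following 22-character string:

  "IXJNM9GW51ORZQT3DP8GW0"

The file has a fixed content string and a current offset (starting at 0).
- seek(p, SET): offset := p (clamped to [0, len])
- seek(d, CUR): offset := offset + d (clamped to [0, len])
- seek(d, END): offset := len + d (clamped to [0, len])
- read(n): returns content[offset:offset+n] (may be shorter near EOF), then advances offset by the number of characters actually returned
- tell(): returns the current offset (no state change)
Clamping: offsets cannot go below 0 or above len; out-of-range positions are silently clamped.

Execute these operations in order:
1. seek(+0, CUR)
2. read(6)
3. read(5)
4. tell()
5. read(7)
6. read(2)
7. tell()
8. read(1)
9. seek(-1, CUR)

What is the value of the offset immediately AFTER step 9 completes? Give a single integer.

After 1 (seek(+0, CUR)): offset=0
After 2 (read(6)): returned 'IXJNM9', offset=6
After 3 (read(5)): returned 'GW51O', offset=11
After 4 (tell()): offset=11
After 5 (read(7)): returned 'RZQT3DP', offset=18
After 6 (read(2)): returned '8G', offset=20
After 7 (tell()): offset=20
After 8 (read(1)): returned 'W', offset=21
After 9 (seek(-1, CUR)): offset=20

Answer: 20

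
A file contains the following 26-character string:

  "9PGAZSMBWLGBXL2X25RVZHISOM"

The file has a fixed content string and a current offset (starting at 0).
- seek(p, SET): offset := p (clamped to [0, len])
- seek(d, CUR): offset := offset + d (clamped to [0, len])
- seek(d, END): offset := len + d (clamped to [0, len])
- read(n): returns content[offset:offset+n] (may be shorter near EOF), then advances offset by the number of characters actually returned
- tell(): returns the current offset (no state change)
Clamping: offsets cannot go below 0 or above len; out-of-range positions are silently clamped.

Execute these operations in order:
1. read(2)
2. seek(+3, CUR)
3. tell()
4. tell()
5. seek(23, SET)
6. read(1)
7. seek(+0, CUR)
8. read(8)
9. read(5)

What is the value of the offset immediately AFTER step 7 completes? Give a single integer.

Answer: 24

Derivation:
After 1 (read(2)): returned '9P', offset=2
After 2 (seek(+3, CUR)): offset=5
After 3 (tell()): offset=5
After 4 (tell()): offset=5
After 5 (seek(23, SET)): offset=23
After 6 (read(1)): returned 'S', offset=24
After 7 (seek(+0, CUR)): offset=24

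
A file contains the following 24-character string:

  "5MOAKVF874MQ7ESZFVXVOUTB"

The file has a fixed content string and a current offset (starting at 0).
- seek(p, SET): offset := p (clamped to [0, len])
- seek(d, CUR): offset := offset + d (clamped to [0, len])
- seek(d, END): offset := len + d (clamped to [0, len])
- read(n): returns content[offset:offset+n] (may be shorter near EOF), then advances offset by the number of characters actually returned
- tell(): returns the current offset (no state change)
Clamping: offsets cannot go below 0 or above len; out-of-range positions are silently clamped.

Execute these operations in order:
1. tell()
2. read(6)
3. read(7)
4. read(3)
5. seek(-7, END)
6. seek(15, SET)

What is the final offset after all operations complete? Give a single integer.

Answer: 15

Derivation:
After 1 (tell()): offset=0
After 2 (read(6)): returned '5MOAKV', offset=6
After 3 (read(7)): returned 'F874MQ7', offset=13
After 4 (read(3)): returned 'ESZ', offset=16
After 5 (seek(-7, END)): offset=17
After 6 (seek(15, SET)): offset=15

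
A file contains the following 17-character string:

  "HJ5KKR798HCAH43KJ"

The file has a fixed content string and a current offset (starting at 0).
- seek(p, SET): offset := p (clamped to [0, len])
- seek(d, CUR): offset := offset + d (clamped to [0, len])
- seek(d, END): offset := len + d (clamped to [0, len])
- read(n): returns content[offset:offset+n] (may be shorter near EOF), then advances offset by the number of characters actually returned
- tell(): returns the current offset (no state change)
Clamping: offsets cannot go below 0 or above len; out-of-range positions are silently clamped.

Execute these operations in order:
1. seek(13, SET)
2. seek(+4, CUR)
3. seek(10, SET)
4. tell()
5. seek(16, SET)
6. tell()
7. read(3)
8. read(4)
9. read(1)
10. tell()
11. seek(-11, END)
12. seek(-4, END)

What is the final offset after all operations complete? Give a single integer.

Answer: 13

Derivation:
After 1 (seek(13, SET)): offset=13
After 2 (seek(+4, CUR)): offset=17
After 3 (seek(10, SET)): offset=10
After 4 (tell()): offset=10
After 5 (seek(16, SET)): offset=16
After 6 (tell()): offset=16
After 7 (read(3)): returned 'J', offset=17
After 8 (read(4)): returned '', offset=17
After 9 (read(1)): returned '', offset=17
After 10 (tell()): offset=17
After 11 (seek(-11, END)): offset=6
After 12 (seek(-4, END)): offset=13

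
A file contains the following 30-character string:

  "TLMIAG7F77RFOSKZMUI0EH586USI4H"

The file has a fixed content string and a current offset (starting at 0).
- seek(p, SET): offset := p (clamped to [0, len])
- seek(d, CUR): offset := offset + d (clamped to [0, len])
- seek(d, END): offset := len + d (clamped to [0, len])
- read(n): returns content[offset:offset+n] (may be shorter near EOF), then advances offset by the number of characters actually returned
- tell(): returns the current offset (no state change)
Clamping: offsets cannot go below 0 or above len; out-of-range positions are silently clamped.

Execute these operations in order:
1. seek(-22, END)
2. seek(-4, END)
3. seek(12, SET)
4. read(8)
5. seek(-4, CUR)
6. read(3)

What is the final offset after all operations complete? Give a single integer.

Answer: 19

Derivation:
After 1 (seek(-22, END)): offset=8
After 2 (seek(-4, END)): offset=26
After 3 (seek(12, SET)): offset=12
After 4 (read(8)): returned 'OSKZMUI0', offset=20
After 5 (seek(-4, CUR)): offset=16
After 6 (read(3)): returned 'MUI', offset=19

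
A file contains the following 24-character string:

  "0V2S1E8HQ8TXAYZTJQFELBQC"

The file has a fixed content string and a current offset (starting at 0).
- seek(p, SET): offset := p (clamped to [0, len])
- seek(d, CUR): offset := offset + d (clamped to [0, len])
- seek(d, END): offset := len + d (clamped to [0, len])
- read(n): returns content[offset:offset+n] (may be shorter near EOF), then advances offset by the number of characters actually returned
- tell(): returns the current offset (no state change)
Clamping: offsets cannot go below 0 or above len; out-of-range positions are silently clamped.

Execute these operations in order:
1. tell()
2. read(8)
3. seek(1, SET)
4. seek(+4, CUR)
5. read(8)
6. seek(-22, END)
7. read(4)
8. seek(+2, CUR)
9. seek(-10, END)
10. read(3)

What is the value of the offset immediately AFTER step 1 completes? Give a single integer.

Answer: 0

Derivation:
After 1 (tell()): offset=0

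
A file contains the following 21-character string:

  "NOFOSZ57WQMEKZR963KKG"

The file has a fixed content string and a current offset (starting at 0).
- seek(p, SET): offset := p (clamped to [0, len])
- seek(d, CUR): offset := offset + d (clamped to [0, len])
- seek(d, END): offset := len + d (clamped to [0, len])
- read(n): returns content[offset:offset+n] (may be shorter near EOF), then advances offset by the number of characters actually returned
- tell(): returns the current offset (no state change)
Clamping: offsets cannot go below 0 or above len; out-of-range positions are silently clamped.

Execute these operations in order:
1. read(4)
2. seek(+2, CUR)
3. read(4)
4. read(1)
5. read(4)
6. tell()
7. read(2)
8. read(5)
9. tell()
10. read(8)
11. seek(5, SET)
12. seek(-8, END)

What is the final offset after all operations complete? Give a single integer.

After 1 (read(4)): returned 'NOFO', offset=4
After 2 (seek(+2, CUR)): offset=6
After 3 (read(4)): returned '57WQ', offset=10
After 4 (read(1)): returned 'M', offset=11
After 5 (read(4)): returned 'EKZR', offset=15
After 6 (tell()): offset=15
After 7 (read(2)): returned '96', offset=17
After 8 (read(5)): returned '3KKG', offset=21
After 9 (tell()): offset=21
After 10 (read(8)): returned '', offset=21
After 11 (seek(5, SET)): offset=5
After 12 (seek(-8, END)): offset=13

Answer: 13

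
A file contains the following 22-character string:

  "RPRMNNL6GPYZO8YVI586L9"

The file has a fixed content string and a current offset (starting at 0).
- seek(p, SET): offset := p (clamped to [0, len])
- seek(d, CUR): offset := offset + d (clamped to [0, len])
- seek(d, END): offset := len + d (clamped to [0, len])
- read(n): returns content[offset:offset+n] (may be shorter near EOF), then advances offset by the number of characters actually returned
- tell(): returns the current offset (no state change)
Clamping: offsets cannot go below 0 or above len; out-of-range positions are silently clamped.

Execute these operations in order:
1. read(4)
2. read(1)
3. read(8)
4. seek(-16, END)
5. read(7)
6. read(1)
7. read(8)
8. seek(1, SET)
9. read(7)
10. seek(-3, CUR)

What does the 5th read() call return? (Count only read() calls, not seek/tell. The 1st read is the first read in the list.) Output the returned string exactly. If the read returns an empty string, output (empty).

Answer: 8

Derivation:
After 1 (read(4)): returned 'RPRM', offset=4
After 2 (read(1)): returned 'N', offset=5
After 3 (read(8)): returned 'NL6GPYZO', offset=13
After 4 (seek(-16, END)): offset=6
After 5 (read(7)): returned 'L6GPYZO', offset=13
After 6 (read(1)): returned '8', offset=14
After 7 (read(8)): returned 'YVI586L9', offset=22
After 8 (seek(1, SET)): offset=1
After 9 (read(7)): returned 'PRMNNL6', offset=8
After 10 (seek(-3, CUR)): offset=5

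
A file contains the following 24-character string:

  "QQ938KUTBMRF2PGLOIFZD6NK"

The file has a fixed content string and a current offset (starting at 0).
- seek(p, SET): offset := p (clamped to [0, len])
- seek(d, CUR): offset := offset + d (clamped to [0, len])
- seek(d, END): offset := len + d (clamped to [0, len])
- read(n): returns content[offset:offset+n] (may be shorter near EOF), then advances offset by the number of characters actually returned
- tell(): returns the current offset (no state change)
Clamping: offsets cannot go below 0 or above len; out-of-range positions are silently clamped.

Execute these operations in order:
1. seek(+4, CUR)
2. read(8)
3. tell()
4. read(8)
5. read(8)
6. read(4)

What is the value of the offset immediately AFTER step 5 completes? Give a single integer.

Answer: 24

Derivation:
After 1 (seek(+4, CUR)): offset=4
After 2 (read(8)): returned '8KUTBMRF', offset=12
After 3 (tell()): offset=12
After 4 (read(8)): returned '2PGLOIFZ', offset=20
After 5 (read(8)): returned 'D6NK', offset=24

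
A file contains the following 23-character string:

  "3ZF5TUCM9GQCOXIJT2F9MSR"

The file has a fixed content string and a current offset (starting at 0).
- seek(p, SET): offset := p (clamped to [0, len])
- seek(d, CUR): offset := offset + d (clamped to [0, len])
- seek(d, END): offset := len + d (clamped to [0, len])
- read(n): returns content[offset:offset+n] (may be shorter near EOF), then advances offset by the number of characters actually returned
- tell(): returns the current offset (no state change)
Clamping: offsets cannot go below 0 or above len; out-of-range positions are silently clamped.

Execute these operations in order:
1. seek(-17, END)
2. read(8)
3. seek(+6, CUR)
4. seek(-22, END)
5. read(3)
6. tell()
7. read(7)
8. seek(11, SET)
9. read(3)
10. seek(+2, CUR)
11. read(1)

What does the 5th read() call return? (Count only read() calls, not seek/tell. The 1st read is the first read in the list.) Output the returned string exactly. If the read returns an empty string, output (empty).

After 1 (seek(-17, END)): offset=6
After 2 (read(8)): returned 'CM9GQCOX', offset=14
After 3 (seek(+6, CUR)): offset=20
After 4 (seek(-22, END)): offset=1
After 5 (read(3)): returned 'ZF5', offset=4
After 6 (tell()): offset=4
After 7 (read(7)): returned 'TUCM9GQ', offset=11
After 8 (seek(11, SET)): offset=11
After 9 (read(3)): returned 'COX', offset=14
After 10 (seek(+2, CUR)): offset=16
After 11 (read(1)): returned 'T', offset=17

Answer: T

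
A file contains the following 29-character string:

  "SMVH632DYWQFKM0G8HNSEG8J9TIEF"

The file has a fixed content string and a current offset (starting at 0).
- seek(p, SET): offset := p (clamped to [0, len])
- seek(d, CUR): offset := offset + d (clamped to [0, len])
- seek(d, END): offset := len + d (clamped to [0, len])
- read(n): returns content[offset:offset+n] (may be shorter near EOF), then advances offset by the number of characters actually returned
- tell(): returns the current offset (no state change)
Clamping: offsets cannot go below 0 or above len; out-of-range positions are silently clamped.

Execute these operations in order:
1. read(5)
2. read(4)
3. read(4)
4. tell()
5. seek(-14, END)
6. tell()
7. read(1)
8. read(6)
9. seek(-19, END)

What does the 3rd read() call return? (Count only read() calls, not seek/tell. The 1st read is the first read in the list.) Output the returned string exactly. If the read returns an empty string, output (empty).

After 1 (read(5)): returned 'SMVH6', offset=5
After 2 (read(4)): returned '32DY', offset=9
After 3 (read(4)): returned 'WQFK', offset=13
After 4 (tell()): offset=13
After 5 (seek(-14, END)): offset=15
After 6 (tell()): offset=15
After 7 (read(1)): returned 'G', offset=16
After 8 (read(6)): returned '8HNSEG', offset=22
After 9 (seek(-19, END)): offset=10

Answer: WQFK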